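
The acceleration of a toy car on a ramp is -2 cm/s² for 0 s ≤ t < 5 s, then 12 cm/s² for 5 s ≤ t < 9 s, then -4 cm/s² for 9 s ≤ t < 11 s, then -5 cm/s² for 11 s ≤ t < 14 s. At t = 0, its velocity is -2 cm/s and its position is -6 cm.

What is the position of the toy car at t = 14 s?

On each constant-a segment, Δv = aΔt and Δx = v₀Δt + ½aΔt²; chain segment to segment.
0–5 s: v starts -2 cm/s; Δx = -2·5 + ½·-2·5² = -35 cm; v ends -12 cm/s.
5–9 s: v starts -12 cm/s; Δx = -12·4 + ½·12·4² = 48 cm; v ends 36 cm/s.
9–11 s: v starts 36 cm/s; Δx = 36·2 + ½·-4·2² = 64 cm; v ends 28 cm/s.
11–14 s: v starts 28 cm/s; Δx = 28·3 + ½·-5·3² = 61.5 cm; v ends 13 cm/s.
x(14) = -6 + Σ Δx = 132.5 cm.

132.5 cm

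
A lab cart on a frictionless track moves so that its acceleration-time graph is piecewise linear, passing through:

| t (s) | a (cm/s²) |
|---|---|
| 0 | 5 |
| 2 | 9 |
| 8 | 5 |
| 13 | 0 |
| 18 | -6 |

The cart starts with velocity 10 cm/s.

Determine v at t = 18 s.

63.5 cm/s

Δv equals the area under the a-t graph; then v = v₀ + Δv.
0–2 s: ½(5 + 9)(2) = 14 cm/s
2–8 s: ½(9 + 5)(6) = 42 cm/s
8–13 s: ½(5 + 0)(5) = 12.5 cm/s
13–18 s: ½(0 + -6)(5) = -15 cm/s
Δv = 53.5 cm/s, so v(18) = 10 + (53.5) = 63.5 cm/s.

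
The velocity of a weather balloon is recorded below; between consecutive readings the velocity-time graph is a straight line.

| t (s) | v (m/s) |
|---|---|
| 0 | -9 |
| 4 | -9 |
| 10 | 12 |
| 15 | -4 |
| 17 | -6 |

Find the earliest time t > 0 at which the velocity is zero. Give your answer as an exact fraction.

t = 46/7 s

v changes sign on 4–10 s (from -9 to 12); the graph is linear there, so v = 0 at t = 4 + (9)·(10 − 4)/(12 − -9) = 46/7 s.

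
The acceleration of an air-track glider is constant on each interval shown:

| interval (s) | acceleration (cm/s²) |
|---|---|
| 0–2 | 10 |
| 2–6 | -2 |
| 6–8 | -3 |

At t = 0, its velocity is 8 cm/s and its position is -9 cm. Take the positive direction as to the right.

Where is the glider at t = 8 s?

On each constant-a segment, Δv = aΔt and Δx = v₀Δt + ½aΔt²; chain segment to segment.
0–2 s: v starts 8 cm/s; Δx = 8·2 + ½·10·2² = 36 cm; v ends 28 cm/s.
2–6 s: v starts 28 cm/s; Δx = 28·4 + ½·-2·4² = 96 cm; v ends 20 cm/s.
6–8 s: v starts 20 cm/s; Δx = 20·2 + ½·-3·2² = 34 cm; v ends 14 cm/s.
x(8) = -9 + Σ Δx = 157 cm.

157 cm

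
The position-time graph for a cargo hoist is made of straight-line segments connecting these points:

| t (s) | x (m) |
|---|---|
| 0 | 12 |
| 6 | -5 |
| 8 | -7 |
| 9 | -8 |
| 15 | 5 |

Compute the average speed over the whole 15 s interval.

2.2 m/s

Average speed = (total path length)/(elapsed time); on a piecewise-linear x-t graph the path length is Σ|Δx|.
0–6 s: |Δx| = |-5 − 12| = 17 m
6–8 s: |Δx| = |-7 − -5| = 2 m
8–9 s: |Δx| = |-8 − -7| = 1 m
9–15 s: |Δx| = |5 − -8| = 13 m
Total path = 33 m; average speed = 33/15 = 2.2 m/s.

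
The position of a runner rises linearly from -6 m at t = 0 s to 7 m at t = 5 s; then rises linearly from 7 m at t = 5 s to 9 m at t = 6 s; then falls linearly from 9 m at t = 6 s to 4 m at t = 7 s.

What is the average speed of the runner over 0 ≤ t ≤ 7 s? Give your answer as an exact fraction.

Average speed = (total path length)/(elapsed time); on a piecewise-linear x-t graph the path length is Σ|Δx|.
0–5 s: |Δx| = |7 − -6| = 13 m
5–6 s: |Δx| = |9 − 7| = 2 m
6–7 s: |Δx| = |4 − 9| = 5 m
Total path = 20 m; average speed = 20/7 = 20/7 m/s.

20/7 m/s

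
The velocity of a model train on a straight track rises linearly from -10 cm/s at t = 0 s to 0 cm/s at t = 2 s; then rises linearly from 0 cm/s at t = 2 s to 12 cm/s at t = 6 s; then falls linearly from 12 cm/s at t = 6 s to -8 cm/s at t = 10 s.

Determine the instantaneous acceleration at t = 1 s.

Acceleration is the slope of the v-t graph on 0–2 s: (0 − -10)/(2 − 0) = 5 cm/s².

5 cm/s²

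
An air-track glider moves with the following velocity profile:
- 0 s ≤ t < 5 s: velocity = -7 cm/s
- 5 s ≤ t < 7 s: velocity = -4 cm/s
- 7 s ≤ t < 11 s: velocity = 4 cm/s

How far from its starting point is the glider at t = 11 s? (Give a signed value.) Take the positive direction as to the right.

Net displacement equals the area under the velocity-time graph (areas below the axis count negative).
0–5 s: -7 × 5 = -35 cm
5–7 s: -4 × 2 = -8 cm
7–11 s: 4 × 4 = 16 cm
Net displacement = -27 cm

-27 cm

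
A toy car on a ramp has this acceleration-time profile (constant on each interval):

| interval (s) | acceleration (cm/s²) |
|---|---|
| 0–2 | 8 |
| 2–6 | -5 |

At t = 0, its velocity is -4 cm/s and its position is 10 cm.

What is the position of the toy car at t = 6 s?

On each constant-a segment, Δv = aΔt and Δx = v₀Δt + ½aΔt²; chain segment to segment.
0–2 s: v starts -4 cm/s; Δx = -4·2 + ½·8·2² = 8 cm; v ends 12 cm/s.
2–6 s: v starts 12 cm/s; Δx = 12·4 + ½·-5·4² = 8 cm; v ends -8 cm/s.
x(6) = 10 + Σ Δx = 26 cm.

26 cm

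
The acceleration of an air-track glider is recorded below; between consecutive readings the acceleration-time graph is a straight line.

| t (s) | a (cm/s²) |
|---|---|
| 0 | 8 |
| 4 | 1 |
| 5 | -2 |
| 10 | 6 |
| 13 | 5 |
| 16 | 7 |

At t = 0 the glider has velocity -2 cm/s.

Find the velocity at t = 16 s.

Δv equals the area under the a-t graph; then v = v₀ + Δv.
0–4 s: ½(8 + 1)(4) = 18 cm/s
4–5 s: ½(1 + -2)(1) = -0.5 cm/s
5–10 s: ½(-2 + 6)(5) = 10 cm/s
10–13 s: ½(6 + 5)(3) = 16.5 cm/s
13–16 s: ½(5 + 7)(3) = 18 cm/s
Δv = 62 cm/s, so v(16) = -2 + (62) = 60 cm/s.

60 cm/s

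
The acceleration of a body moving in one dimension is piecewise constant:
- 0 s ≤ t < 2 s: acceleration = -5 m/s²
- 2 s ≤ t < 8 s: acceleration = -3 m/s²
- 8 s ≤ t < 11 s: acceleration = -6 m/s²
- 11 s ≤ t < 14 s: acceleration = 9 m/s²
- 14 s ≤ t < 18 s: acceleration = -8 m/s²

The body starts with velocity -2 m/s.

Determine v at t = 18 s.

Δv equals the area under the a-t graph; then v = v₀ + Δv.
0–2 s: -5 × 2 = -10 m/s
2–8 s: -3 × 6 = -18 m/s
8–11 s: -6 × 3 = -18 m/s
11–14 s: 9 × 3 = 27 m/s
14–18 s: -8 × 4 = -32 m/s
Δv = -51 m/s, so v(18) = -2 + (-51) = -53 m/s.

-53 m/s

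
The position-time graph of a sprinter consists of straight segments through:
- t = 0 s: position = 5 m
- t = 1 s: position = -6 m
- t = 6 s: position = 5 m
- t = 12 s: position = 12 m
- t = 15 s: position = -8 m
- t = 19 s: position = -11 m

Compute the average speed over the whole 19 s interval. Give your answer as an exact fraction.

Average speed = (total path length)/(elapsed time); on a piecewise-linear x-t graph the path length is Σ|Δx|.
0–1 s: |Δx| = |-6 − 5| = 11 m
1–6 s: |Δx| = |5 − -6| = 11 m
6–12 s: |Δx| = |12 − 5| = 7 m
12–15 s: |Δx| = |-8 − 12| = 20 m
15–19 s: |Δx| = |-11 − -8| = 3 m
Total path = 52 m; average speed = 52/19 = 52/19 m/s.

52/19 m/s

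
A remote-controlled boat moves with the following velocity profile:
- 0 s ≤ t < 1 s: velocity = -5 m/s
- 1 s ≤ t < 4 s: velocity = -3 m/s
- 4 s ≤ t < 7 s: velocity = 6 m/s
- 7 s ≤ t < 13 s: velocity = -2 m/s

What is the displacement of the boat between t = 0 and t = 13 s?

Net displacement equals the area under the velocity-time graph (areas below the axis count negative).
0–1 s: -5 × 1 = -5 m
1–4 s: -3 × 3 = -9 m
4–7 s: 6 × 3 = 18 m
7–13 s: -2 × 6 = -12 m
Net displacement = -8 m

-8 m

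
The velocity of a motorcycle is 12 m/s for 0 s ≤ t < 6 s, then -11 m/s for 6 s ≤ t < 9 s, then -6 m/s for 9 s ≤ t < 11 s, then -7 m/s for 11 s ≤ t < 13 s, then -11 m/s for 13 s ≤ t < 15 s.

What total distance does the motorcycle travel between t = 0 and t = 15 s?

153 m

Distance (not displacement) is the total path length: add the absolute areas under v-t.
0–6 s: |12| × 6 = 72 m
6–9 s: |-11| × 3 = 33 m
9–11 s: |-6| × 2 = 12 m
11–13 s: |-7| × 2 = 14 m
13–15 s: |-11| × 2 = 22 m
Total distance = 153 m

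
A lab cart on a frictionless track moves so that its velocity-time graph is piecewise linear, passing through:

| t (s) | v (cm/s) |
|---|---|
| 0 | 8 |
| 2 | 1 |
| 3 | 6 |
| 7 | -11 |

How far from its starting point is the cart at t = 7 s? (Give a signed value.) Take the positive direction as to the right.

Displacement is the signed area under the v-t curve.
0–2 s: ½(8 + 1)(2) = 9 cm
2–3 s: ½(1 + 6)(1) = 3.5 cm
3–7 s: ½(6 + -11)(4) = -10 cm
Net displacement = 2.5 cm

2.5 cm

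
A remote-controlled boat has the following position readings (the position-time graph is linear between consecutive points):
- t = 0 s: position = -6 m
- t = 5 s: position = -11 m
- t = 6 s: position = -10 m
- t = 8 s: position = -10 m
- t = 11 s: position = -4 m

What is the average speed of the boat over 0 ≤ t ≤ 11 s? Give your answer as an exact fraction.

Average speed = (total path length)/(elapsed time); on a piecewise-linear x-t graph the path length is Σ|Δx|.
0–5 s: |Δx| = |-11 − -6| = 5 m
5–6 s: |Δx| = |-10 − -11| = 1 m
6–8 s: |Δx| = |-10 − -10| = 0 m
8–11 s: |Δx| = |-4 − -10| = 6 m
Total path = 12 m; average speed = 12/11 = 12/11 m/s.

12/11 m/s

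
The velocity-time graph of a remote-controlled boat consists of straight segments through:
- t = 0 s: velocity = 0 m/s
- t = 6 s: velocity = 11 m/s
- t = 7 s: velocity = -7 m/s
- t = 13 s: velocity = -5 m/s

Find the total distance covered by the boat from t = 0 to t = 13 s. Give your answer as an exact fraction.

1327/18 m

Distance (not displacement) is the total path length: add the absolute areas under v-t.
0–6 s: |½(0 + 11)(6)| = 33 m
6–7 s: v = 0 at t = 119/18 s; triangle areas 121/36 + 49/36 = 85/18 m
7–13 s: |½(-7 + -5)(6)| = 36 m
Total distance = 1327/18 m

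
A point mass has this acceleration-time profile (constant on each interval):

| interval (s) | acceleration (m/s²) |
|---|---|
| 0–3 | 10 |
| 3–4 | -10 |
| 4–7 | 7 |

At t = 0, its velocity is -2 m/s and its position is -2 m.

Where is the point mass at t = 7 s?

On each constant-a segment, Δv = aΔt and Δx = v₀Δt + ½aΔt²; chain segment to segment.
0–3 s: v starts -2 m/s; Δx = -2·3 + ½·10·3² = 39 m; v ends 28 m/s.
3–4 s: v starts 28 m/s; Δx = 28·1 + ½·-10·1² = 23 m; v ends 18 m/s.
4–7 s: v starts 18 m/s; Δx = 18·3 + ½·7·3² = 85.5 m; v ends 39 m/s.
x(7) = -2 + Σ Δx = 145.5 m.

145.5 m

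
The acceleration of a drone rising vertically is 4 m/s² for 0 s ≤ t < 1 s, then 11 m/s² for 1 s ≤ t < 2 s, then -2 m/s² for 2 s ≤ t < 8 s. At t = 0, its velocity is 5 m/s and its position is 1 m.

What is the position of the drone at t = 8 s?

106.5 m

On each constant-a segment, Δv = aΔt and Δx = v₀Δt + ½aΔt²; chain segment to segment.
0–1 s: v starts 5 m/s; Δx = 5·1 + ½·4·1² = 7 m; v ends 9 m/s.
1–2 s: v starts 9 m/s; Δx = 9·1 + ½·11·1² = 14.5 m; v ends 20 m/s.
2–8 s: v starts 20 m/s; Δx = 20·6 + ½·-2·6² = 84 m; v ends 8 m/s.
x(8) = 1 + Σ Δx = 106.5 m.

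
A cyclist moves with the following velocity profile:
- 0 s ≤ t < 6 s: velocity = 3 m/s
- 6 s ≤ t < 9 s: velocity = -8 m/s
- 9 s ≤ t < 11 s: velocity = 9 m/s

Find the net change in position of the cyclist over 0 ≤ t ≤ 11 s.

12 m

Displacement is the signed area under the v-t curve.
0–6 s: 3 × 6 = 18 m
6–9 s: -8 × 3 = -24 m
9–11 s: 9 × 2 = 18 m
Net displacement = 12 m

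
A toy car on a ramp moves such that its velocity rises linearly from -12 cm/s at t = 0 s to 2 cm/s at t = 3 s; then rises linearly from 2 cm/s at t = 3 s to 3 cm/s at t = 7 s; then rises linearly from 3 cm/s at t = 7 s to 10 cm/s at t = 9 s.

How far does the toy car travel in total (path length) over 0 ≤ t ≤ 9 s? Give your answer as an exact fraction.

272/7 cm

Distance (not displacement) is the total path length: add the absolute areas under v-t.
0–3 s: v = 0 at t = 18/7 s; triangle areas 108/7 + 3/7 = 111/7 cm
3–7 s: |½(2 + 3)(4)| = 10 cm
7–9 s: |½(3 + 10)(2)| = 13 cm
Total distance = 272/7 cm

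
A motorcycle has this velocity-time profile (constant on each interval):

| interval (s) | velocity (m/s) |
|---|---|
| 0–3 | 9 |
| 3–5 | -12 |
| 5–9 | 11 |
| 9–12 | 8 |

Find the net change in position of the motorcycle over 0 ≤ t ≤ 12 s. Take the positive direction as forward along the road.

71 m

Displacement is the signed area under the v-t curve.
0–3 s: 9 × 3 = 27 m
3–5 s: -12 × 2 = -24 m
5–9 s: 11 × 4 = 44 m
9–12 s: 8 × 3 = 24 m
Net displacement = 71 m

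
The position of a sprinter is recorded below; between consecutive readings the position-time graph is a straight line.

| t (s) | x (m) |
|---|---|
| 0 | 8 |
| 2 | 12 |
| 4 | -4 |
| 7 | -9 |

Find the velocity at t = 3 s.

-8 m/s

Velocity is the slope of the x-t graph on 2–4 s: (-4 − 12)/(4 − 2) = -8 m/s.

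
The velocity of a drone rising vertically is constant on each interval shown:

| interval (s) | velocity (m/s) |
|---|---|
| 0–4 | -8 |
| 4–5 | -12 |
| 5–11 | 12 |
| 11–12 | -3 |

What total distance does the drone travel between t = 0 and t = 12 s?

Total distance travelled is ∫|v| dt — sum the magnitudes of each area piece.
0–4 s: |-8| × 4 = 32 m
4–5 s: |-12| × 1 = 12 m
5–11 s: |12| × 6 = 72 m
11–12 s: |-3| × 1 = 3 m
Total distance = 119 m

119 m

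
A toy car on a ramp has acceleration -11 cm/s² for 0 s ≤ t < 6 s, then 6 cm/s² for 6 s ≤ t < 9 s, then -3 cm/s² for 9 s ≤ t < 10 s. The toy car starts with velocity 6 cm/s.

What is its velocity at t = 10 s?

-45 cm/s

Δv equals the area under the a-t graph; then v = v₀ + Δv.
0–6 s: -11 × 6 = -66 cm/s
6–9 s: 6 × 3 = 18 cm/s
9–10 s: -3 × 1 = -3 cm/s
Δv = -51 cm/s, so v(10) = 6 + (-51) = -45 cm/s.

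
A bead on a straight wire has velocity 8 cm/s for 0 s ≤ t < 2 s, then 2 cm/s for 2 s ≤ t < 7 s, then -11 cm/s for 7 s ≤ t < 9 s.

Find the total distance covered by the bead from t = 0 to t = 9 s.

Total distance travelled is ∫|v| dt — sum the magnitudes of each area piece.
0–2 s: |8| × 2 = 16 cm
2–7 s: |2| × 5 = 10 cm
7–9 s: |-11| × 2 = 22 cm
Total distance = 48 cm

48 cm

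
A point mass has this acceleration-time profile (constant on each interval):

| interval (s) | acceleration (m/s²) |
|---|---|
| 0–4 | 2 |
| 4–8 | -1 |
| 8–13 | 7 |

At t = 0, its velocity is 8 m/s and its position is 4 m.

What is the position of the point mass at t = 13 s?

255.5 m

On each constant-a segment, Δv = aΔt and Δx = v₀Δt + ½aΔt²; chain segment to segment.
0–4 s: v starts 8 m/s; Δx = 8·4 + ½·2·4² = 48 m; v ends 16 m/s.
4–8 s: v starts 16 m/s; Δx = 16·4 + ½·-1·4² = 56 m; v ends 12 m/s.
8–13 s: v starts 12 m/s; Δx = 12·5 + ½·7·5² = 147.5 m; v ends 47 m/s.
x(13) = 4 + Σ Δx = 255.5 m.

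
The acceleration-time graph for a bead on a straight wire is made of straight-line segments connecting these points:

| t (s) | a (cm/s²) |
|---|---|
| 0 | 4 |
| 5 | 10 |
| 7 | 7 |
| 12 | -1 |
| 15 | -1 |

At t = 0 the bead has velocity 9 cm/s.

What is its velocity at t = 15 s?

Δv equals the area under the a-t graph; then v = v₀ + Δv.
0–5 s: ½(4 + 10)(5) = 35 cm/s
5–7 s: ½(10 + 7)(2) = 17 cm/s
7–12 s: ½(7 + -1)(5) = 15 cm/s
12–15 s: -1 × 3 = -3 cm/s
Δv = 64 cm/s, so v(15) = 9 + (64) = 73 cm/s.

73 cm/s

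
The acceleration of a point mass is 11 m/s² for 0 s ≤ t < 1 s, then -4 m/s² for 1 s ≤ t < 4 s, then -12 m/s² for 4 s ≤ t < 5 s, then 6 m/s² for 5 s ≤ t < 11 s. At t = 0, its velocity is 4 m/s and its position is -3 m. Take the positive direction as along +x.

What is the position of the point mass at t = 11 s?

84.5 m

On each constant-a segment, Δv = aΔt and Δx = v₀Δt + ½aΔt²; chain segment to segment.
0–1 s: v starts 4 m/s; Δx = 4·1 + ½·11·1² = 9.5 m; v ends 15 m/s.
1–4 s: v starts 15 m/s; Δx = 15·3 + ½·-4·3² = 27 m; v ends 3 m/s.
4–5 s: v starts 3 m/s; Δx = 3·1 + ½·-12·1² = -3 m; v ends -9 m/s.
5–11 s: v starts -9 m/s; Δx = -9·6 + ½·6·6² = 54 m; v ends 27 m/s.
x(11) = -3 + Σ Δx = 84.5 m.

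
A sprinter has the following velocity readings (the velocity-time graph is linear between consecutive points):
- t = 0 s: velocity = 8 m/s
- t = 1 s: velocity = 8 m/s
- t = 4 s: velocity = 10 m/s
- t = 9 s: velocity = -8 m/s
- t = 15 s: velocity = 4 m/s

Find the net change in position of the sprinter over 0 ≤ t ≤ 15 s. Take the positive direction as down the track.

Net displacement equals the area under the velocity-time graph (areas below the axis count negative).
0–1 s: 8 × 1 = 8 m
1–4 s: ½(8 + 10)(3) = 27 m
4–9 s: ½(10 + -8)(5) = 5 m
9–15 s: ½(-8 + 4)(6) = -12 m
Net displacement = 28 m

28 m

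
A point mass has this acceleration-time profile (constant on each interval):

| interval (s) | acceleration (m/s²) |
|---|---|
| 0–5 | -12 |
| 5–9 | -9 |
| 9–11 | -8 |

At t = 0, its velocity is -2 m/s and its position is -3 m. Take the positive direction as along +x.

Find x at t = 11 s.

On each constant-a segment, Δv = aΔt and Δx = v₀Δt + ½aΔt²; chain segment to segment.
0–5 s: v starts -2 m/s; Δx = -2·5 + ½·-12·5² = -160 m; v ends -62 m/s.
5–9 s: v starts -62 m/s; Δx = -62·4 + ½·-9·4² = -320 m; v ends -98 m/s.
9–11 s: v starts -98 m/s; Δx = -98·2 + ½·-8·2² = -212 m; v ends -114 m/s.
x(11) = -3 + Σ Δx = -695 m.

-695 m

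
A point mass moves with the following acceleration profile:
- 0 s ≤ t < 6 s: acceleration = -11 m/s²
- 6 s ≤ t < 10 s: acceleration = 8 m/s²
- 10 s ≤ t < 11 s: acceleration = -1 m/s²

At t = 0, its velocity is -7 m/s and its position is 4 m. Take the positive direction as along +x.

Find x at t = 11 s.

On each constant-a segment, Δv = aΔt and Δx = v₀Δt + ½aΔt²; chain segment to segment.
0–6 s: v starts -7 m/s; Δx = -7·6 + ½·-11·6² = -240 m; v ends -73 m/s.
6–10 s: v starts -73 m/s; Δx = -73·4 + ½·8·4² = -228 m; v ends -41 m/s.
10–11 s: v starts -41 m/s; Δx = -41·1 + ½·-1·1² = -41.5 m; v ends -42 m/s.
x(11) = 4 + Σ Δx = -505.5 m.

-505.5 m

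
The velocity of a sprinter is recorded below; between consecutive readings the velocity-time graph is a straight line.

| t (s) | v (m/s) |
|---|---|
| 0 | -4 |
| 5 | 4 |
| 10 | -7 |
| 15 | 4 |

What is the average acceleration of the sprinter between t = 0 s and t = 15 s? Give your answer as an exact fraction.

Average acceleration = Δv/Δt = (4 − -4)/(15 − 0) = 8/15 m/s².

8/15 m/s²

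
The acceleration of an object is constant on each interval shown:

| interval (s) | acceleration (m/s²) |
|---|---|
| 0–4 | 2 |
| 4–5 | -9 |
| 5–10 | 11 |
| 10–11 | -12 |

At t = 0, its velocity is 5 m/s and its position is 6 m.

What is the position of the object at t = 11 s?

On each constant-a segment, Δv = aΔt and Δx = v₀Δt + ½aΔt²; chain segment to segment.
0–4 s: v starts 5 m/s; Δx = 5·4 + ½·2·4² = 36 m; v ends 13 m/s.
4–5 s: v starts 13 m/s; Δx = 13·1 + ½·-9·1² = 8.5 m; v ends 4 m/s.
5–10 s: v starts 4 m/s; Δx = 4·5 + ½·11·5² = 157.5 m; v ends 59 m/s.
10–11 s: v starts 59 m/s; Δx = 59·1 + ½·-12·1² = 53 m; v ends 47 m/s.
x(11) = 6 + Σ Δx = 261 m.

261 m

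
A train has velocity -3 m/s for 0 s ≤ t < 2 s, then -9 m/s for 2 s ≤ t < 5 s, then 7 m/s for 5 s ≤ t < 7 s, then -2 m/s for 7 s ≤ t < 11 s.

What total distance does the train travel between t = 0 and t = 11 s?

55 m

Total distance travelled is ∫|v| dt — sum the magnitudes of each area piece.
0–2 s: |-3| × 2 = 6 m
2–5 s: |-9| × 3 = 27 m
5–7 s: |7| × 2 = 14 m
7–11 s: |-2| × 4 = 8 m
Total distance = 55 m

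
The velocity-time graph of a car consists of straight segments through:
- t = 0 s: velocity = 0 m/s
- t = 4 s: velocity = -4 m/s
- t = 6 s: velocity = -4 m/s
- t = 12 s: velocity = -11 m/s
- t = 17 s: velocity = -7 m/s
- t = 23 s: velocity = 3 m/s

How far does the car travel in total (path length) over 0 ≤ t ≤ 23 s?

Distance (not displacement) is the total path length: add the absolute areas under v-t.
0–4 s: |½(0 + -4)(4)| = 8 m
4–6 s: |-4| × 2 = 8 m
6–12 s: |½(-4 + -11)(6)| = 45 m
12–17 s: |½(-11 + -7)(5)| = 45 m
17–23 s: v = 0 at t = 21.2 s; triangle areas 14.7 + 2.7 = 17.4 m
Total distance = 123.4 m

123.4 m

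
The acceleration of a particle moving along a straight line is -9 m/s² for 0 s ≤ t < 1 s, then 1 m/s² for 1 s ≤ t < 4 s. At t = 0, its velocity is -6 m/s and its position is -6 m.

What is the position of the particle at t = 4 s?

-57 m

On each constant-a segment, Δv = aΔt and Δx = v₀Δt + ½aΔt²; chain segment to segment.
0–1 s: v starts -6 m/s; Δx = -6·1 + ½·-9·1² = -10.5 m; v ends -15 m/s.
1–4 s: v starts -15 m/s; Δx = -15·3 + ½·1·3² = -40.5 m; v ends -12 m/s.
x(4) = -6 + Σ Δx = -57 m.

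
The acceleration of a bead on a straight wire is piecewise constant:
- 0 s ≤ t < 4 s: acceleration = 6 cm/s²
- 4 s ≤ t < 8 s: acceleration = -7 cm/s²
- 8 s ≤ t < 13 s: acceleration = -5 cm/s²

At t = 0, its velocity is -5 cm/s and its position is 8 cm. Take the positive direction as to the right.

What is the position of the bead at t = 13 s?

On each constant-a segment, Δv = aΔt and Δx = v₀Δt + ½aΔt²; chain segment to segment.
0–4 s: v starts -5 cm/s; Δx = -5·4 + ½·6·4² = 28 cm; v ends 19 cm/s.
4–8 s: v starts 19 cm/s; Δx = 19·4 + ½·-7·4² = 20 cm; v ends -9 cm/s.
8–13 s: v starts -9 cm/s; Δx = -9·5 + ½·-5·5² = -107.5 cm; v ends -34 cm/s.
x(13) = 8 + Σ Δx = -51.5 cm.

-51.5 cm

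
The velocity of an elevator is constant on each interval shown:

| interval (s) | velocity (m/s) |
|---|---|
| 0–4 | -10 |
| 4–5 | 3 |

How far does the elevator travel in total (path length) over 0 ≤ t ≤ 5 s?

43 m

Total distance travelled is ∫|v| dt — sum the magnitudes of each area piece.
0–4 s: |-10| × 4 = 40 m
4–5 s: |3| × 1 = 3 m
Total distance = 43 m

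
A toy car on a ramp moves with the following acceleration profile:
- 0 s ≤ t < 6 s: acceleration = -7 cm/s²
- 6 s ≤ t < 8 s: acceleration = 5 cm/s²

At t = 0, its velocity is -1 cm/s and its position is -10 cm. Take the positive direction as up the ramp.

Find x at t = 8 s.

On each constant-a segment, Δv = aΔt and Δx = v₀Δt + ½aΔt²; chain segment to segment.
0–6 s: v starts -1 cm/s; Δx = -1·6 + ½·-7·6² = -132 cm; v ends -43 cm/s.
6–8 s: v starts -43 cm/s; Δx = -43·2 + ½·5·2² = -76 cm; v ends -33 cm/s.
x(8) = -10 + Σ Δx = -218 cm.

-218 cm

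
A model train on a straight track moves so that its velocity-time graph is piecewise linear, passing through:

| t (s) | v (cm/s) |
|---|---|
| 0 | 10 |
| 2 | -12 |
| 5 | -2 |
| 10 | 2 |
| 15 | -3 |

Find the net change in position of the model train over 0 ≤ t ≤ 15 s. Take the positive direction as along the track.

Net displacement equals the area under the velocity-time graph (areas below the axis count negative).
0–2 s: ½(10 + -12)(2) = -2 cm
2–5 s: ½(-12 + -2)(3) = -21 cm
5–10 s: ½(-2 + 2)(5) = 0 cm
10–15 s: ½(2 + -3)(5) = -2.5 cm
Net displacement = -25.5 cm

-25.5 cm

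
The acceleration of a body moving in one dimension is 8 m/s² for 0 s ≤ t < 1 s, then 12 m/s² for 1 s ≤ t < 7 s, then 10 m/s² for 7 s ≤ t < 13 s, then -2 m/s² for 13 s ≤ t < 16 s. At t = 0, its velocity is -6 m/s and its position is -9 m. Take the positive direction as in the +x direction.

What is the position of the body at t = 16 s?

1234 m

On each constant-a segment, Δv = aΔt and Δx = v₀Δt + ½aΔt²; chain segment to segment.
0–1 s: v starts -6 m/s; Δx = -6·1 + ½·8·1² = -2 m; v ends 2 m/s.
1–7 s: v starts 2 m/s; Δx = 2·6 + ½·12·6² = 228 m; v ends 74 m/s.
7–13 s: v starts 74 m/s; Δx = 74·6 + ½·10·6² = 624 m; v ends 134 m/s.
13–16 s: v starts 134 m/s; Δx = 134·3 + ½·-2·3² = 393 m; v ends 128 m/s.
x(16) = -9 + Σ Δx = 1234 m.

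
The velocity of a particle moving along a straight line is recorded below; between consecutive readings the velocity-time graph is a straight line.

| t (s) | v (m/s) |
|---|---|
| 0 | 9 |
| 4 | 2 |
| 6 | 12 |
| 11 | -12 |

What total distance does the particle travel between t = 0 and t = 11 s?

Distance (not displacement) is the total path length: add the absolute areas under v-t.
0–4 s: |½(9 + 2)(4)| = 22 m
4–6 s: |½(2 + 12)(2)| = 14 m
6–11 s: v = 0 at t = 8.5 s; triangle areas 15 + 15 = 30 m
Total distance = 66 m

66 m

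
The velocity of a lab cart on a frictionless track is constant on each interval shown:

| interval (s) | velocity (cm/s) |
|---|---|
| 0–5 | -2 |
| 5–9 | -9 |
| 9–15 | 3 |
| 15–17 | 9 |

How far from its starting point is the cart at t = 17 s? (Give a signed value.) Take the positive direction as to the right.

Displacement is the signed area under the v-t curve.
0–5 s: -2 × 5 = -10 cm
5–9 s: -9 × 4 = -36 cm
9–15 s: 3 × 6 = 18 cm
15–17 s: 9 × 2 = 18 cm
Net displacement = -10 cm

-10 cm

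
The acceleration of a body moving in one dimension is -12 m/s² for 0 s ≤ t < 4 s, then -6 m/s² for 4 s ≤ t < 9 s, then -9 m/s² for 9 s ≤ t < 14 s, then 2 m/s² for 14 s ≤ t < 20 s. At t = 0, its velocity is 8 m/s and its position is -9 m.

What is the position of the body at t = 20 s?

On each constant-a segment, Δv = aΔt and Δx = v₀Δt + ½aΔt²; chain segment to segment.
0–4 s: v starts 8 m/s; Δx = 8·4 + ½·-12·4² = -64 m; v ends -40 m/s.
4–9 s: v starts -40 m/s; Δx = -40·5 + ½·-6·5² = -275 m; v ends -70 m/s.
9–14 s: v starts -70 m/s; Δx = -70·5 + ½·-9·5² = -462.5 m; v ends -115 m/s.
14–20 s: v starts -115 m/s; Δx = -115·6 + ½·2·6² = -654 m; v ends -103 m/s.
x(20) = -9 + Σ Δx = -1464.5 m.

-1464.5 m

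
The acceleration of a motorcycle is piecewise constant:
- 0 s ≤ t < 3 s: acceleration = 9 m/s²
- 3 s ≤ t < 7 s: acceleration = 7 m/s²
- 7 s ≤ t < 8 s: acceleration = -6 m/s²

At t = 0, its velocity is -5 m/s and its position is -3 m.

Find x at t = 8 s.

213.5 m

On each constant-a segment, Δv = aΔt and Δx = v₀Δt + ½aΔt²; chain segment to segment.
0–3 s: v starts -5 m/s; Δx = -5·3 + ½·9·3² = 25.5 m; v ends 22 m/s.
3–7 s: v starts 22 m/s; Δx = 22·4 + ½·7·4² = 144 m; v ends 50 m/s.
7–8 s: v starts 50 m/s; Δx = 50·1 + ½·-6·1² = 47 m; v ends 44 m/s.
x(8) = -3 + Σ Δx = 213.5 m.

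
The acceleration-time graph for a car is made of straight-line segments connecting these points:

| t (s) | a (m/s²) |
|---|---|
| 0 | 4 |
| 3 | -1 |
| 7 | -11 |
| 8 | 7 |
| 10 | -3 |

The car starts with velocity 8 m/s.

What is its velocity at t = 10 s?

-9.5 m/s

Δv equals the area under the a-t graph; then v = v₀ + Δv.
0–3 s: ½(4 + -1)(3) = 4.5 m/s
3–7 s: ½(-1 + -11)(4) = -24 m/s
7–8 s: ½(-11 + 7)(1) = -2 m/s
8–10 s: ½(7 + -3)(2) = 4 m/s
Δv = -17.5 m/s, so v(10) = 8 + (-17.5) = -9.5 m/s.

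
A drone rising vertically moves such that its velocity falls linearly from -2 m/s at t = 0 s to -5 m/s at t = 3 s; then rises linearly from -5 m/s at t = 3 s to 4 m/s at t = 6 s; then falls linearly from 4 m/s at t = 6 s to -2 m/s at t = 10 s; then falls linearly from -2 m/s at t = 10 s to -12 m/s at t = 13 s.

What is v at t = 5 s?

On 3–6 s the graph is linear from -5 to 4 m/s: v(5) = -5 + (4 − -5)·(5 − 3)/(6 − 3) = 1 m/s.

1 m/s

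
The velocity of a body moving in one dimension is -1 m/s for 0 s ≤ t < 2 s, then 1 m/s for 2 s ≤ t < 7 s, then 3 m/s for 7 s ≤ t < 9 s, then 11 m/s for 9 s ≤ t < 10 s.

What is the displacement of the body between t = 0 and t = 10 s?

Net displacement equals the area under the velocity-time graph (areas below the axis count negative).
0–2 s: -1 × 2 = -2 m
2–7 s: 1 × 5 = 5 m
7–9 s: 3 × 2 = 6 m
9–10 s: 11 × 1 = 11 m
Net displacement = 20 m

20 m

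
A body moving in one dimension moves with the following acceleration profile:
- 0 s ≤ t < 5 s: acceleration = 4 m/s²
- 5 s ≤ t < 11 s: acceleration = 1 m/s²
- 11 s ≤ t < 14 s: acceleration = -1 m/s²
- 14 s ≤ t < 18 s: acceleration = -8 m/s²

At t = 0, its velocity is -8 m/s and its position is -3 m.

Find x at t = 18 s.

142.5 m

On each constant-a segment, Δv = aΔt and Δx = v₀Δt + ½aΔt²; chain segment to segment.
0–5 s: v starts -8 m/s; Δx = -8·5 + ½·4·5² = 10 m; v ends 12 m/s.
5–11 s: v starts 12 m/s; Δx = 12·6 + ½·1·6² = 90 m; v ends 18 m/s.
11–14 s: v starts 18 m/s; Δx = 18·3 + ½·-1·3² = 49.5 m; v ends 15 m/s.
14–18 s: v starts 15 m/s; Δx = 15·4 + ½·-8·4² = -4 m; v ends -17 m/s.
x(18) = -3 + Σ Δx = 142.5 m.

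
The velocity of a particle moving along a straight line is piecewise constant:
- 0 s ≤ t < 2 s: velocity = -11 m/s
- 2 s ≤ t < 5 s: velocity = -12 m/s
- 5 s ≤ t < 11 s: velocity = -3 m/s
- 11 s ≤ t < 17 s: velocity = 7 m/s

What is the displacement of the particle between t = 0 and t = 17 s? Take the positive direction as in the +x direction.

Displacement is the signed area under the v-t curve.
0–2 s: -11 × 2 = -22 m
2–5 s: -12 × 3 = -36 m
5–11 s: -3 × 6 = -18 m
11–17 s: 7 × 6 = 42 m
Net displacement = -34 m

-34 m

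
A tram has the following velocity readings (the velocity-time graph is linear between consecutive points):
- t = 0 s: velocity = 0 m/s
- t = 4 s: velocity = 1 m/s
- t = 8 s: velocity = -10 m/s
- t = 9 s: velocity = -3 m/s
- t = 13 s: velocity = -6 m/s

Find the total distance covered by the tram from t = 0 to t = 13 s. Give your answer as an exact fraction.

Total distance travelled is ∫|v| dt — sum the magnitudes of each area piece.
0–4 s: |½(0 + 1)(4)| = 2 m
4–8 s: v = 0 at t = 48/11 s; triangle areas 2/11 + 200/11 = 202/11 m
8–9 s: |½(-10 + -3)(1)| = 6.5 m
9–13 s: |½(-3 + -6)(4)| = 18 m
Total distance = 987/22 m

987/22 m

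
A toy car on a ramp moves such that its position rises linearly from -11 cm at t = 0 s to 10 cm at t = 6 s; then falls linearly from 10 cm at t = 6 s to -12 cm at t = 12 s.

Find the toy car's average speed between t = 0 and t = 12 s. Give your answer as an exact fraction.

43/12 cm/s

Average speed = (total path length)/(elapsed time); on a piecewise-linear x-t graph the path length is Σ|Δx|.
0–6 s: |Δx| = |10 − -11| = 21 cm
6–12 s: |Δx| = |-12 − 10| = 22 cm
Total path = 43 cm; average speed = 43/12 = 43/12 cm/s.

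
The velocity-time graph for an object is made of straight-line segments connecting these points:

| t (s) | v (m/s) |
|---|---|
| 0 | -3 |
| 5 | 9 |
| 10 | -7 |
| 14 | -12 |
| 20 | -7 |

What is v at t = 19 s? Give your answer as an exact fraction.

-47/6 m/s

On 14–20 s the graph is linear from -12 to -7 m/s: v(19) = -12 + (-7 − -12)·(19 − 14)/(20 − 14) = -47/6 m/s.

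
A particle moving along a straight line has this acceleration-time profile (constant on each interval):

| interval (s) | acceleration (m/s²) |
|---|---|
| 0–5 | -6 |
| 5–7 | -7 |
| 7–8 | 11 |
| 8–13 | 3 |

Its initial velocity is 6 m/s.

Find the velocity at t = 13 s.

Δv equals the area under the a-t graph; then v = v₀ + Δv.
0–5 s: -6 × 5 = -30 m/s
5–7 s: -7 × 2 = -14 m/s
7–8 s: 11 × 1 = 11 m/s
8–13 s: 3 × 5 = 15 m/s
Δv = -18 m/s, so v(13) = 6 + (-18) = -12 m/s.

-12 m/s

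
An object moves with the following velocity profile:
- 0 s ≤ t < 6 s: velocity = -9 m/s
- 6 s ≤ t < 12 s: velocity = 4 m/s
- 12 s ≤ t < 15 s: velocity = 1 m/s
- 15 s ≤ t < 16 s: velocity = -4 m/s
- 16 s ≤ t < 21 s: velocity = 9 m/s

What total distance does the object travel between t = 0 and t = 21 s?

Total distance travelled is ∫|v| dt — sum the magnitudes of each area piece.
0–6 s: |-9| × 6 = 54 m
6–12 s: |4| × 6 = 24 m
12–15 s: |1| × 3 = 3 m
15–16 s: |-4| × 1 = 4 m
16–21 s: |9| × 5 = 45 m
Total distance = 130 m

130 m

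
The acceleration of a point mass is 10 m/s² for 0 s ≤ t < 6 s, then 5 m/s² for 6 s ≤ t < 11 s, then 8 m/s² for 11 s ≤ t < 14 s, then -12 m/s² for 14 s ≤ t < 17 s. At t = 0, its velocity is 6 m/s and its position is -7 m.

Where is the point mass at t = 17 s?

On each constant-a segment, Δv = aΔt and Δx = v₀Δt + ½aΔt²; chain segment to segment.
0–6 s: v starts 6 m/s; Δx = 6·6 + ½·10·6² = 216 m; v ends 66 m/s.
6–11 s: v starts 66 m/s; Δx = 66·5 + ½·5·5² = 392.5 m; v ends 91 m/s.
11–14 s: v starts 91 m/s; Δx = 91·3 + ½·8·3² = 309 m; v ends 115 m/s.
14–17 s: v starts 115 m/s; Δx = 115·3 + ½·-12·3² = 291 m; v ends 79 m/s.
x(17) = -7 + Σ Δx = 1201.5 m.

1201.5 m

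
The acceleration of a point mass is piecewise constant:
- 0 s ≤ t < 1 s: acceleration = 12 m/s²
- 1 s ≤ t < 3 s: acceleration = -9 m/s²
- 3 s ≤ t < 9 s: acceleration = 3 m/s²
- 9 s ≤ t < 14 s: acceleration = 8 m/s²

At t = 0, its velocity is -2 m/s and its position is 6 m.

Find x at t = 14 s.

On each constant-a segment, Δv = aΔt and Δx = v₀Δt + ½aΔt²; chain segment to segment.
0–1 s: v starts -2 m/s; Δx = -2·1 + ½·12·1² = 4 m; v ends 10 m/s.
1–3 s: v starts 10 m/s; Δx = 10·2 + ½·-9·2² = 2 m; v ends -8 m/s.
3–9 s: v starts -8 m/s; Δx = -8·6 + ½·3·6² = 6 m; v ends 10 m/s.
9–14 s: v starts 10 m/s; Δx = 10·5 + ½·8·5² = 150 m; v ends 50 m/s.
x(14) = 6 + Σ Δx = 168 m.

168 m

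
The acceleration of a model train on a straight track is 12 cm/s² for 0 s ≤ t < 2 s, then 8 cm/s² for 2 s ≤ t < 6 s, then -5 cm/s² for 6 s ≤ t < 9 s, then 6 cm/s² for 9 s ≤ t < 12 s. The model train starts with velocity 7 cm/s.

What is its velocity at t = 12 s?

66 cm/s

Δv equals the area under the a-t graph; then v = v₀ + Δv.
0–2 s: 12 × 2 = 24 cm/s
2–6 s: 8 × 4 = 32 cm/s
6–9 s: -5 × 3 = -15 cm/s
9–12 s: 6 × 3 = 18 cm/s
Δv = 59 cm/s, so v(12) = 7 + (59) = 66 cm/s.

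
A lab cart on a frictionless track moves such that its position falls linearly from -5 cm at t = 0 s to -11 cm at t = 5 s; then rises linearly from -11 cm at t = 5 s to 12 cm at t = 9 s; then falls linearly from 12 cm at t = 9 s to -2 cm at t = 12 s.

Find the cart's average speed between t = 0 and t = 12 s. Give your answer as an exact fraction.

43/12 cm/s

Average speed = (total path length)/(elapsed time); on a piecewise-linear x-t graph the path length is Σ|Δx|.
0–5 s: |Δx| = |-11 − -5| = 6 cm
5–9 s: |Δx| = |12 − -11| = 23 cm
9–12 s: |Δx| = |-2 − 12| = 14 cm
Total path = 43 cm; average speed = 43/12 = 43/12 cm/s.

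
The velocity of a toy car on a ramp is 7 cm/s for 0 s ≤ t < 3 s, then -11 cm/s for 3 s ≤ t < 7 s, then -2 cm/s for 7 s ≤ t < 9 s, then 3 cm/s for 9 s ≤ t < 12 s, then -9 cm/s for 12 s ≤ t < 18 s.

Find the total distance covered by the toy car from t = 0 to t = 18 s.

Distance (not displacement) is the total path length: add the absolute areas under v-t.
0–3 s: |7| × 3 = 21 cm
3–7 s: |-11| × 4 = 44 cm
7–9 s: |-2| × 2 = 4 cm
9–12 s: |3| × 3 = 9 cm
12–18 s: |-9| × 6 = 54 cm
Total distance = 132 cm

132 cm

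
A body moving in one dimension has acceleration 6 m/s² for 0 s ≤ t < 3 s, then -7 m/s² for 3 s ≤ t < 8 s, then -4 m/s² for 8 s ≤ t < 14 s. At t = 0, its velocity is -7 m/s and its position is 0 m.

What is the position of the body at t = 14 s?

On each constant-a segment, Δv = aΔt and Δx = v₀Δt + ½aΔt²; chain segment to segment.
0–3 s: v starts -7 m/s; Δx = -7·3 + ½·6·3² = 6 m; v ends 11 m/s.
3–8 s: v starts 11 m/s; Δx = 11·5 + ½·-7·5² = -32.5 m; v ends -24 m/s.
8–14 s: v starts -24 m/s; Δx = -24·6 + ½·-4·6² = -216 m; v ends -48 m/s.
x(14) = 0 + Σ Δx = -242.5 m.

-242.5 m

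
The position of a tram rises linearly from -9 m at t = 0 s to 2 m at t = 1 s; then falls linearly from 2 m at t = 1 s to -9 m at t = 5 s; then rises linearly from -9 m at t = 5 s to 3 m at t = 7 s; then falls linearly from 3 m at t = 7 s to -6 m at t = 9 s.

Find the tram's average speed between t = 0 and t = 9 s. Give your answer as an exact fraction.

43/9 m/s

Average speed = (total path length)/(elapsed time); on a piecewise-linear x-t graph the path length is Σ|Δx|.
0–1 s: |Δx| = |2 − -9| = 11 m
1–5 s: |Δx| = |-9 − 2| = 11 m
5–7 s: |Δx| = |3 − -9| = 12 m
7–9 s: |Δx| = |-6 − 3| = 9 m
Total path = 43 m; average speed = 43/9 = 43/9 m/s.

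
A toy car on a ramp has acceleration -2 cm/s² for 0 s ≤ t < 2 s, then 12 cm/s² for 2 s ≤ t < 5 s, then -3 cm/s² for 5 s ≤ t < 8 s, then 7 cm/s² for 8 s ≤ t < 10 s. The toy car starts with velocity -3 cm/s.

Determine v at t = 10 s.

Δv equals the area under the a-t graph; then v = v₀ + Δv.
0–2 s: -2 × 2 = -4 cm/s
2–5 s: 12 × 3 = 36 cm/s
5–8 s: -3 × 3 = -9 cm/s
8–10 s: 7 × 2 = 14 cm/s
Δv = 37 cm/s, so v(10) = -3 + (37) = 34 cm/s.

34 cm/s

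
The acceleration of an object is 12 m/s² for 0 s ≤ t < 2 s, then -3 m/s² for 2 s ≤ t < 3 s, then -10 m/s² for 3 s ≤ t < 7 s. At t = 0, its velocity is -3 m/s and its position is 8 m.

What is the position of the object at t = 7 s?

37.5 m

On each constant-a segment, Δv = aΔt and Δx = v₀Δt + ½aΔt²; chain segment to segment.
0–2 s: v starts -3 m/s; Δx = -3·2 + ½·12·2² = 18 m; v ends 21 m/s.
2–3 s: v starts 21 m/s; Δx = 21·1 + ½·-3·1² = 19.5 m; v ends 18 m/s.
3–7 s: v starts 18 m/s; Δx = 18·4 + ½·-10·4² = -8 m; v ends -22 m/s.
x(7) = 8 + Σ Δx = 37.5 m.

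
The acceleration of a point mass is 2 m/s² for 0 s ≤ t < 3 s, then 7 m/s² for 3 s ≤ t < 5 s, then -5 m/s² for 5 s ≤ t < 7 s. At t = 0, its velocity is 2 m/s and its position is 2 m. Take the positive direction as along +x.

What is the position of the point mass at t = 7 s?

81 m

On each constant-a segment, Δv = aΔt and Δx = v₀Δt + ½aΔt²; chain segment to segment.
0–3 s: v starts 2 m/s; Δx = 2·3 + ½·2·3² = 15 m; v ends 8 m/s.
3–5 s: v starts 8 m/s; Δx = 8·2 + ½·7·2² = 30 m; v ends 22 m/s.
5–7 s: v starts 22 m/s; Δx = 22·2 + ½·-5·2² = 34 m; v ends 12 m/s.
x(7) = 2 + Σ Δx = 81 m.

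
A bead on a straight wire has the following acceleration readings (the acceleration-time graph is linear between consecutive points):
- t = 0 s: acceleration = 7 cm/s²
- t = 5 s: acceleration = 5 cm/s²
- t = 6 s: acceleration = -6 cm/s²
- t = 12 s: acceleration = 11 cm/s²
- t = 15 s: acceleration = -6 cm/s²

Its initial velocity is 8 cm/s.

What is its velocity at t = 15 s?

60 cm/s

Δv equals the area under the a-t graph; then v = v₀ + Δv.
0–5 s: ½(7 + 5)(5) = 30 cm/s
5–6 s: ½(5 + -6)(1) = -0.5 cm/s
6–12 s: ½(-6 + 11)(6) = 15 cm/s
12–15 s: ½(11 + -6)(3) = 7.5 cm/s
Δv = 52 cm/s, so v(15) = 8 + (52) = 60 cm/s.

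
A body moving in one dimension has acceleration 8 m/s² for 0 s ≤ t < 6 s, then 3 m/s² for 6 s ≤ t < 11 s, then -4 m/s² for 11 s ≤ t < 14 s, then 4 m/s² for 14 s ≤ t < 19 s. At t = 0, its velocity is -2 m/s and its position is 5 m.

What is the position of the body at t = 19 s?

864.5 m

On each constant-a segment, Δv = aΔt and Δx = v₀Δt + ½aΔt²; chain segment to segment.
0–6 s: v starts -2 m/s; Δx = -2·6 + ½·8·6² = 132 m; v ends 46 m/s.
6–11 s: v starts 46 m/s; Δx = 46·5 + ½·3·5² = 267.5 m; v ends 61 m/s.
11–14 s: v starts 61 m/s; Δx = 61·3 + ½·-4·3² = 165 m; v ends 49 m/s.
14–19 s: v starts 49 m/s; Δx = 49·5 + ½·4·5² = 295 m; v ends 69 m/s.
x(19) = 5 + Σ Δx = 864.5 m.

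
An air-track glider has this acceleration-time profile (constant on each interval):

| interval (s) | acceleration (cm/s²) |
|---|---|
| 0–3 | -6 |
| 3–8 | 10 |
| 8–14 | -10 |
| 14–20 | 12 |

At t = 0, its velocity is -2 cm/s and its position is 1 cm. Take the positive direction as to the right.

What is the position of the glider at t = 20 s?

On each constant-a segment, Δv = aΔt and Δx = v₀Δt + ½aΔt²; chain segment to segment.
0–3 s: v starts -2 cm/s; Δx = -2·3 + ½·-6·3² = -33 cm; v ends -20 cm/s.
3–8 s: v starts -20 cm/s; Δx = -20·5 + ½·10·5² = 25 cm; v ends 30 cm/s.
8–14 s: v starts 30 cm/s; Δx = 30·6 + ½·-10·6² = 0 cm; v ends -30 cm/s.
14–20 s: v starts -30 cm/s; Δx = -30·6 + ½·12·6² = 36 cm; v ends 42 cm/s.
x(20) = 1 + Σ Δx = 29 cm.

29 cm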